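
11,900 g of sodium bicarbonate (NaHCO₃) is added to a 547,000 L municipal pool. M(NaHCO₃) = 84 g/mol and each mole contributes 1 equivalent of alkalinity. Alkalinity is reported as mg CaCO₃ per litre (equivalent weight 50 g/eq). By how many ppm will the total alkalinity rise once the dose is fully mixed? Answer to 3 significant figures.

12.9 ppm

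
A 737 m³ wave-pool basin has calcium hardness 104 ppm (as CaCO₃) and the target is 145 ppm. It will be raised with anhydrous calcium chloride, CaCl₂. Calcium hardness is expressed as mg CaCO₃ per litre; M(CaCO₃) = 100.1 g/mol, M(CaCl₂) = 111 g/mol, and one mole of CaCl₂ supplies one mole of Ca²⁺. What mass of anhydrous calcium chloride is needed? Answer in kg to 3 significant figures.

Volume: 737 m³ = 737,000 L.
Hardness to add: (145 − 104) = 41 mg/L as CaCO₃ × 737,000 L = 30,220 g as CaCO₃.
Moles of Ca²⁺ (1 mol Ca²⁺ ≡ 1 mol CaCO₃): 30,220 / 100.1 g/mol = 301.9 mol.
Mass of CaCl₂: 301.9 × 111 = 33,510 g.

33.5 kg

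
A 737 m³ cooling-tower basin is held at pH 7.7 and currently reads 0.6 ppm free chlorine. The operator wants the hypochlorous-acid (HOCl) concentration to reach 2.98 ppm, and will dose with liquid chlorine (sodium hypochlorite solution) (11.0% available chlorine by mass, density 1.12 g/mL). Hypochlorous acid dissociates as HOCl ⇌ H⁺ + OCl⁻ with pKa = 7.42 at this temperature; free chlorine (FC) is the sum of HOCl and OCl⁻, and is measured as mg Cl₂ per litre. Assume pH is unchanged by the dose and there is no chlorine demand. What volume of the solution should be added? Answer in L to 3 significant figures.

Volume: 737 m³ = 737,000 L.
[OCl⁻]/[HOCl] = 10^(pH − pKa) = 10^(7.7 − 7.42) = 1.905; fraction as HOCl = 1/(1 + 1.905) = 0.3442.
Free chlorine required for 2.98 ppm HOCl: 2.98 / 0.3442 = 8.658 ppm.
FC to add: 8.658 − 0.6 = 8.058 mg/L as Cl₂.
Cl₂ equivalent: 8.058 mg/L × 737,000 L = 5939 g.
Product at 11.0% available Cl: 5939 / 0.11 = 53,990 g.
Volume: 53,990 g ÷ 1.12 g/mL = 48,210 mL.

48.2 L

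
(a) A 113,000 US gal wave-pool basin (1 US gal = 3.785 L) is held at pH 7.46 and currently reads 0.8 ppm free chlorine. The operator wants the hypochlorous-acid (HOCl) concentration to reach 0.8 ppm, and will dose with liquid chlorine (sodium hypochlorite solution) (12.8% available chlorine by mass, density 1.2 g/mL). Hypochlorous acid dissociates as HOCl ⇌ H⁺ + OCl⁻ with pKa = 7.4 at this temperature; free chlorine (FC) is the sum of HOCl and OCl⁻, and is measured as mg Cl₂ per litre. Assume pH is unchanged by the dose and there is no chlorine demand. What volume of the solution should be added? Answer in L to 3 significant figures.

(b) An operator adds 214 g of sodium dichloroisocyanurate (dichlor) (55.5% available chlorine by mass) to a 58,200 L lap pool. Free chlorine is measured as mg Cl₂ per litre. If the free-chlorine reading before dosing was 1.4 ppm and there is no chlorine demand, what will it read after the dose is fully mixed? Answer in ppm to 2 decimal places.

(a) 2.56 L; (b) 3.44 ppm

(a) Volume: 113,000 US gal × 3.785 L/gal = 427,705 L.
(a) [OCl⁻]/[HOCl] = 10^(pH − pKa) = 10^(7.46 − 7.4) = 1.148; fraction as HOCl = 1/(1 + 1.148) = 0.4655.
(a) Free chlorine required for 0.8 ppm HOCl: 0.8 / 0.4655 = 1.719 ppm.
(a) FC to add: 1.719 − 0.8 = 0.9185 mg/L as Cl₂.
(a) Cl₂ equivalent: 0.9185 mg/L × 427,705 L = 392.9 g.
(a) Product at 12.8% available Cl: 392.9 / 0.128 = 3069 g.
(a) Volume: 3069 g ÷ 1.2 g/mL = 2558 mL.

(b) Available chlorine delivered: 214 g × 0.555 = 118.8 g as Cl₂.
(b) Concentration rise: 118.8 g / 58,200 L = 2.041 mg/L = 2.04 ppm.
(b) Final FC: 1.4 + 2.04 = 3.44 ppm.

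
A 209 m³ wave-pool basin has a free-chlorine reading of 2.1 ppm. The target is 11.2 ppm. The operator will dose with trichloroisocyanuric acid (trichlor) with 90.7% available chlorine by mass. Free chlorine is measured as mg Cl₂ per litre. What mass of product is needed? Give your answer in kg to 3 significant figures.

Volume: 209 m³ = 209,000 L.
Chlorine deficit: 11.2 − 2.1 = 9.1 ppm = 9.1 mg/L as Cl₂.
Cl₂ equivalent needed: 9.1 mg/L × 209,000 L = 1,902,000 mg = 1902 g.
Product at 90.7% available chlorine: 1902 / 0.907 = 2097 g.

2.10 kg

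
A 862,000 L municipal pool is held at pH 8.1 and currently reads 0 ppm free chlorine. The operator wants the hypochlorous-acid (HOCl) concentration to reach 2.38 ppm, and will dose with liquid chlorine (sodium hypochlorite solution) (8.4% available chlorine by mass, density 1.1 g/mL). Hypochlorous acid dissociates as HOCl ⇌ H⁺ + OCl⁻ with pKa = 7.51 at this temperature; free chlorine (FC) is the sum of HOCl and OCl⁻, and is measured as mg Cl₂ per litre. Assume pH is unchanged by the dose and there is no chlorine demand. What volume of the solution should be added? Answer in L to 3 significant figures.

109 L

[OCl⁻]/[HOCl] = 10^(pH − pKa) = 10^(8.1 − 7.51) = 3.89; fraction as HOCl = 1/(1 + 3.89) = 0.2045.
Free chlorine required for 2.38 ppm HOCl: 2.38 / 0.2045 = 11.64 ppm.
FC to add: 11.64 − 0 = 11.64 mg/L as Cl₂.
Cl₂ equivalent: 11.64 mg/L × 862,000 L = 10,030 g.
Product at 8.4% available Cl: 10,030 / 0.084 = 119,400 g.
Volume: 119,400 g ÷ 1.1 g/mL = 108,600 mL.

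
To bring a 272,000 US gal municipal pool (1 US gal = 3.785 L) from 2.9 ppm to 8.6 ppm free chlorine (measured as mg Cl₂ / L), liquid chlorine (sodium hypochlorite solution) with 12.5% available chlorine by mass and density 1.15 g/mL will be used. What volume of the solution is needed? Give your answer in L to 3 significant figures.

40.8 L

Volume: 272,000 US gal × 3.785 L/gal = 1,029,520 L.
Chlorine deficit: 8.6 − 2.9 = 5.7 ppm = 5.7 mg/L as Cl₂.
Cl₂ equivalent needed: 5.7 mg/L × 1,029,520 L = 5,868,000 mg = 5868 g.
Product at 12.5% available chlorine: 5868 / 0.125 = 46,950 g.
Volume at density 1.15 g/mL: 46,950 g ÷ 1.15 g/mL = 40,820 mL.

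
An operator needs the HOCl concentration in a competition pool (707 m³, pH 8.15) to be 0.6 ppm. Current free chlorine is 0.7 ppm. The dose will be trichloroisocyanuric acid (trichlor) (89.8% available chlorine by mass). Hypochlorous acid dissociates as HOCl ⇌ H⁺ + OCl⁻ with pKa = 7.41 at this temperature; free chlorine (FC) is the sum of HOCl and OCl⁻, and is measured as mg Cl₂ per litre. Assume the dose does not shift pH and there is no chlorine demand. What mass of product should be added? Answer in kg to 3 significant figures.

2.52 kg

Volume: 707 m³ = 707,000 L.
[OCl⁻]/[HOCl] = 10^(pH − pKa) = 10^(8.15 − 7.41) = 5.495; fraction as HOCl = 1/(1 + 5.495) = 0.154.
Free chlorine required for 0.6 ppm HOCl: 0.6 / 0.154 = 3.897 ppm.
FC to add: 3.897 − 0.7 = 3.197 mg/L as Cl₂.
Cl₂ equivalent: 3.197 mg/L × 707,000 L = 2260 g.
Product at 89.8% available Cl: 2260 / 0.898 = 2517 g.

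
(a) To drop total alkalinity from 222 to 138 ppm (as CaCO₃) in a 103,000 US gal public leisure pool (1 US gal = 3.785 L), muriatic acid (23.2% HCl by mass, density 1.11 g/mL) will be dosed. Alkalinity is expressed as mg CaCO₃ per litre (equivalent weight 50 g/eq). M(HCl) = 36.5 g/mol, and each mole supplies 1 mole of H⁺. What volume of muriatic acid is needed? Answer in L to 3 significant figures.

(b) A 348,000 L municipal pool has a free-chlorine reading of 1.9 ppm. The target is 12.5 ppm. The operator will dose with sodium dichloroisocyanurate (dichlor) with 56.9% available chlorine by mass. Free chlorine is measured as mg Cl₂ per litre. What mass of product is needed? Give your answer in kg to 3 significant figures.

(a) 92.8 L; (b) 6.48 kg

(a) Volume: 103,000 US gal × 3.785 L/gal = 389,855 L.
(a) Alkalinity to neutralize: (222 − 138) = 84 mg/L as CaCO₃ × 389,855 L = 32,750 g as CaCO₃.
(a) Equivalents of H⁺ required: 32,750 ÷ 50 g/eq = 655 eq = 655 mol HCl.
(a) Mass of HCl: 655 × 36.5 = 23,910 g.
(a) Mass of 23.2% solution: 23,910 / 0.232 = 103,000 g.
(a) Volume: 103,000 g ÷ 1.11 g/mL = 92,830 mL.

(b) Chlorine deficit: 12.5 − 1.9 = 10.6 ppm = 10.6 mg/L as Cl₂.
(b) Cl₂ equivalent needed: 10.6 mg/L × 348,000 L = 3,689,000 mg = 3689 g.
(b) Product at 56.9% available chlorine: 3689 / 0.569 = 6483 g.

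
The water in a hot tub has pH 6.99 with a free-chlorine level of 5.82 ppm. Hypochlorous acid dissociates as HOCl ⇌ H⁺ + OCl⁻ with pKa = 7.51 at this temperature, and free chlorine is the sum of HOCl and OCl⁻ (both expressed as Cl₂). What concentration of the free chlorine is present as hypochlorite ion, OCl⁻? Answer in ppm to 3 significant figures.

1.35 ppm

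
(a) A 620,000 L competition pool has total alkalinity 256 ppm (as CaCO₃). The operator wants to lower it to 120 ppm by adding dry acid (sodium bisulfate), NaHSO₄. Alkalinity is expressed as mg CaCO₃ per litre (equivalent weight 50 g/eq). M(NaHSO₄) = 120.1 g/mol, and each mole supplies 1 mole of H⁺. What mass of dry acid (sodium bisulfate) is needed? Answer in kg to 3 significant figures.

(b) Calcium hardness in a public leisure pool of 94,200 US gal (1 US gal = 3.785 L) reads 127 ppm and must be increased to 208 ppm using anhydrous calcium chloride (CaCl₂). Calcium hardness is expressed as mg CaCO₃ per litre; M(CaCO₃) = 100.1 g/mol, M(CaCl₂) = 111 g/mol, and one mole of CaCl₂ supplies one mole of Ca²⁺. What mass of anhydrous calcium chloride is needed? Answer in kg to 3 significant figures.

(a) Alkalinity to neutralize: (256 − 120) = 136 mg/L as CaCO₃ × 620,000 L = 84,320 g as CaCO₃.
(a) Equivalents of H⁺ required: 84,320 ÷ 50 g/eq = 1686 eq = 1686 mol NaHSO₄.
(a) Mass of NaHSO₄: 1686 × 120.1 = 202,500 g.

(b) Volume: 94,200 US gal × 3.785 L/gal = 356,547 L.
(b) Hardness to add: (208 − 127) = 81 mg/L as CaCO₃ × 356,547 L = 28,880 g as CaCO₃.
(b) Moles of Ca²⁺ (1 mol Ca²⁺ ≡ 1 mol CaCO₃): 28,880 / 100.1 g/mol = 288.5 mol.
(b) Mass of CaCl₂: 288.5 × 111 = 32,030 g.

(a) 203 kg; (b) 32.0 kg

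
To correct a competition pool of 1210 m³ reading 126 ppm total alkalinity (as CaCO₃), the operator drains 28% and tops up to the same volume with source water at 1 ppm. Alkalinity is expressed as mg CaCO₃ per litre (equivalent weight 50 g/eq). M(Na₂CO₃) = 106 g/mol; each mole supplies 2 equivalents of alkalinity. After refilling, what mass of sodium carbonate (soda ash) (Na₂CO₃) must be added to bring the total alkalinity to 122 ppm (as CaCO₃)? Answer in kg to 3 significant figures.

39.8 kg

Volume: 1210 m³ = 1,210,000 L.
After draining 28% and refilling: 126 × 0.72 + 1 × 0.28 = 91 ppm.
Deficit to target: 122 − 91 = 31 mg/L.
As CaCO₃: 31 mg/L × 1,210,000 L = 37,510 g; ÷ 50 g/eq ÷ 2 = 375.1 mol Na₂CO₃.
Mass: 375.1 × 106 = 39,760 g.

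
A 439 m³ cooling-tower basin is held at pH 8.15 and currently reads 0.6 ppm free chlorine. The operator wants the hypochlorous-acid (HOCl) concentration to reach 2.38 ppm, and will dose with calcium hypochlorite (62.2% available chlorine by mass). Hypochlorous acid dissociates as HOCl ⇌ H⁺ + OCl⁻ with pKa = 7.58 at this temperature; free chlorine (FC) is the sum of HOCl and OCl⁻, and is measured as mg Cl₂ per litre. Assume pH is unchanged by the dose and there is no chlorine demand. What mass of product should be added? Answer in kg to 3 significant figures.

7.50 kg

Volume: 439 m³ = 439,000 L.
[OCl⁻]/[HOCl] = 10^(pH − pKa) = 10^(8.15 − 7.58) = 3.715; fraction as HOCl = 1/(1 + 3.715) = 0.2121.
Free chlorine required for 2.38 ppm HOCl: 2.38 / 0.2121 = 11.22 ppm.
FC to add: 11.22 − 0.6 = 10.62 mg/L as Cl₂.
Cl₂ equivalent: 10.62 mg/L × 439,000 L = 4663 g.
Product at 62.2% available Cl: 4663 / 0.622 = 7497 g.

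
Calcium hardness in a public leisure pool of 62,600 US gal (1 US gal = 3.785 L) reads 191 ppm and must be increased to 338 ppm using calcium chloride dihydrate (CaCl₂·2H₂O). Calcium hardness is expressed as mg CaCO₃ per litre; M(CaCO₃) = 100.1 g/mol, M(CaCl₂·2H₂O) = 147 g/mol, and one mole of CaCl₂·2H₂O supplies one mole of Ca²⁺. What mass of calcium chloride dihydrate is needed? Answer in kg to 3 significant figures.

51.1 kg

Volume: 62,600 US gal × 3.785 L/gal = 236,941 L.
Hardness to add: (338 − 191) = 147 mg/L as CaCO₃ × 236,941 L = 34,830 g as CaCO₃.
Moles of Ca²⁺ (1 mol Ca²⁺ ≡ 1 mol CaCO₃): 34,830 / 100.1 g/mol = 348 mol.
Mass of CaCl₂·2H₂O: 348 × 147 = 51,150 g.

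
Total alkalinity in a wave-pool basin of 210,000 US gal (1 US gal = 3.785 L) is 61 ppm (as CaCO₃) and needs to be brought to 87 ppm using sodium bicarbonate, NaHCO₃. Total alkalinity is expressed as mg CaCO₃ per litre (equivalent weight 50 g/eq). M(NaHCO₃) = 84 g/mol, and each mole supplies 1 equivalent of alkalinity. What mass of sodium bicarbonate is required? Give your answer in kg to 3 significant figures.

34.7 kg

Volume: 210,000 US gal × 3.785 L/gal = 794,850 L.
Alkalinity to add: (87 − 61) = 26 mg/L as CaCO₃ × 794,850 L = 20,670 g as CaCO₃.
Equivalents: 20,670 g ÷ 50 g/eq = 413.3 eq.
NaHCO₃ supplies 1 eq per mole → 413.3 mol.
Mass: 413.3 mol × 84 g/mol = 34,720 g.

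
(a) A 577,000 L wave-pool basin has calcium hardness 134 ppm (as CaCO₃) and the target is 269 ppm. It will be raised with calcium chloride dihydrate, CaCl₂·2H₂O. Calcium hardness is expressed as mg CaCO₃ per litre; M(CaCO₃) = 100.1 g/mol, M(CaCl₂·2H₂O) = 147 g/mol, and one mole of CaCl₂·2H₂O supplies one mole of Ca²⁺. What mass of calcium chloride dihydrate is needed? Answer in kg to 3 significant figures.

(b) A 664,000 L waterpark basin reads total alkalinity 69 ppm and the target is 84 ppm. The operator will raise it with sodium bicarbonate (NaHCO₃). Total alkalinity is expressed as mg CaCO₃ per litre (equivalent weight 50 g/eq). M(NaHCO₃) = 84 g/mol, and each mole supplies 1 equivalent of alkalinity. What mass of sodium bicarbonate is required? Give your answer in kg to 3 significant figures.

(a) Hardness to add: (269 − 134) = 135 mg/L as CaCO₃ × 577,000 L = 77,900 g as CaCO₃.
(a) Moles of Ca²⁺ (1 mol Ca²⁺ ≡ 1 mol CaCO₃): 77,900 / 100.1 g/mol = 778.2 mol.
(a) Mass of CaCl₂·2H₂O: 778.2 × 147 = 114,400 g.

(b) Alkalinity to add: (84 − 69) = 15 mg/L as CaCO₃ × 664,000 L = 9960 g as CaCO₃.
(b) Equivalents: 9960 g ÷ 50 g/eq = 199.2 eq.
(b) NaHCO₃ supplies 1 eq per mole → 199.2 mol.
(b) Mass: 199.2 mol × 84 g/mol = 16,730 g.

(a) 114 kg; (b) 16.7 kg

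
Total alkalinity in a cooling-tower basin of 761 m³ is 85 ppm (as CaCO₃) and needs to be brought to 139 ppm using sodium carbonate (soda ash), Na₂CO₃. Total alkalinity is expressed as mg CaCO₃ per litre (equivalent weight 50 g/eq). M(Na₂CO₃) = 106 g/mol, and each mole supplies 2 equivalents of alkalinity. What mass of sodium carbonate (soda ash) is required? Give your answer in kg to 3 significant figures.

43.6 kg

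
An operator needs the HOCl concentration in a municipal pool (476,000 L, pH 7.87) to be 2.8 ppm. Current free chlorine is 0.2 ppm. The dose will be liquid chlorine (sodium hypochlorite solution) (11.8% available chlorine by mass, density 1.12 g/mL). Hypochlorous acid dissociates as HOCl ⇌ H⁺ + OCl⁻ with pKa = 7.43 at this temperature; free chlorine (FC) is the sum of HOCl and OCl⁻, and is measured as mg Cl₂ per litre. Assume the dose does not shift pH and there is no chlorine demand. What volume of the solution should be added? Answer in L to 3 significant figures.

[OCl⁻]/[HOCl] = 10^(pH − pKa) = 10^(7.87 − 7.43) = 2.754; fraction as HOCl = 1/(1 + 2.754) = 0.2664.
Free chlorine required for 2.8 ppm HOCl: 2.8 / 0.2664 = 10.51 ppm.
FC to add: 10.51 − 0.2 = 10.31 mg/L as Cl₂.
Cl₂ equivalent: 10.31 mg/L × 476,000 L = 4908 g.
Product at 11.8% available Cl: 4908 / 0.118 = 41,600 g.
Volume: 41,600 g ÷ 1.12 g/mL = 37,140 mL.

37.1 L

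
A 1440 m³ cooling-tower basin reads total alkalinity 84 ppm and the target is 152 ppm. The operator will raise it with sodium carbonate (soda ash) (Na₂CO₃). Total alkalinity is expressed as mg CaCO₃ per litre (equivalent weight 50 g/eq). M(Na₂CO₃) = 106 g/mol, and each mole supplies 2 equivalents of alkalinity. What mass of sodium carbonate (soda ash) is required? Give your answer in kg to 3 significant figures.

Volume: 1440 m³ = 1,440,000 L.
Alkalinity to add: (152 − 84) = 68 mg/L as CaCO₃ × 1,440,000 L = 97,920 g as CaCO₃.
Equivalents: 97,920 g ÷ 50 g/eq = 1958 eq.
Each mole of Na₂CO₃ supplies 2 eq, so 1958 / 2 = 979.2 mol.
Mass: 979.2 mol × 106 g/mol = 103,800 g.

104 kg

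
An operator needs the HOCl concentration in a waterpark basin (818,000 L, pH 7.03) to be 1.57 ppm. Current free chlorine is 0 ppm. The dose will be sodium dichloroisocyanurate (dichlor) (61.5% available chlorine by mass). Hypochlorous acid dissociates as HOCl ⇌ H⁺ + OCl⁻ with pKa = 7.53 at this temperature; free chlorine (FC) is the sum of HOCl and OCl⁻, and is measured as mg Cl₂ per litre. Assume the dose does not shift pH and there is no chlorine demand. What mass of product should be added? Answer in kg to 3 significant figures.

2.75 kg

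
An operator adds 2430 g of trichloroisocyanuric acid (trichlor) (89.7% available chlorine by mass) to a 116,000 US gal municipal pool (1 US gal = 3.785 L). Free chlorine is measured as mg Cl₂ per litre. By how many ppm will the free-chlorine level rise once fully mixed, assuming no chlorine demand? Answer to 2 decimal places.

Volume: 116,000 US gal × 3.785 L/gal = 439,060 L.
Available chlorine delivered: 2430 g × 0.897 = 2180 g as Cl₂.
Concentration rise: 2180 g / 439,060 L = 4.964 mg/L = 4.96 ppm.

4.96 ppm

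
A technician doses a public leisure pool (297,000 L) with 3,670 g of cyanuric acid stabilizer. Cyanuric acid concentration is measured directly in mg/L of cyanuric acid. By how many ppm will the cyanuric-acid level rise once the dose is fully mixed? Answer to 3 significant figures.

12.4 ppm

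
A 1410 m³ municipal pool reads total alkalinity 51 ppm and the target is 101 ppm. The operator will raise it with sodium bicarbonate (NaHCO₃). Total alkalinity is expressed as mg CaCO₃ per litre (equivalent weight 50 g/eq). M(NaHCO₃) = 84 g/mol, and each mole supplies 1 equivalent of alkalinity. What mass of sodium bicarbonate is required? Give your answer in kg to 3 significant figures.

Volume: 1410 m³ = 1,410,000 L.
Alkalinity to add: (101 − 51) = 50 mg/L as CaCO₃ × 1,410,000 L = 70,500 g as CaCO₃.
Equivalents: 70,500 g ÷ 50 g/eq = 1410 eq.
NaHCO₃ supplies 1 eq per mole → 1410 mol.
Mass: 1410 mol × 84 g/mol = 118,400 g.

118 kg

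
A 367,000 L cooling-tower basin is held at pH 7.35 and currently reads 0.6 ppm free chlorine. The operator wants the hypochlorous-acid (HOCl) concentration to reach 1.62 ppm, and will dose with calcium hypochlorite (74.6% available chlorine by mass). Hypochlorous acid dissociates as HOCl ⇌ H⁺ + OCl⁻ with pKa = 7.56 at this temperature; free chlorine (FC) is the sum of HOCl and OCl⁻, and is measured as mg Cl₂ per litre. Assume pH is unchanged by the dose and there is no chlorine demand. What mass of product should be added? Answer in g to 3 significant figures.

[OCl⁻]/[HOCl] = 10^(pH − pKa) = 10^(7.35 − 7.56) = 0.6166; fraction as HOCl = 1/(1 + 0.6166) = 0.6186.
Free chlorine required for 1.62 ppm HOCl: 1.62 / 0.6186 = 2.619 ppm.
FC to add: 2.619 − 0.6 = 2.019 mg/L as Cl₂.
Cl₂ equivalent: 2.019 mg/L × 367,000 L = 740.9 g.
Product at 74.6% available Cl: 740.9 / 0.746 = 993.2 g.

993 g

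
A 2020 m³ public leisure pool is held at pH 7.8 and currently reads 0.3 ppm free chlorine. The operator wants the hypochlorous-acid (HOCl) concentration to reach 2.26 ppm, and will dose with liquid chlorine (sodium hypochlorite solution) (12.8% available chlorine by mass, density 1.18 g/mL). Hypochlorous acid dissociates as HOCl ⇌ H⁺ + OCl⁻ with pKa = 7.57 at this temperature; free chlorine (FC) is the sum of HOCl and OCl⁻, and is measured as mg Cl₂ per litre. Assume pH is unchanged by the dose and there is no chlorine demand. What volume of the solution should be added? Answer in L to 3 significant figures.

77.5 L

Volume: 2020 m³ = 2,020,000 L.
[OCl⁻]/[HOCl] = 10^(pH − pKa) = 10^(7.8 − 7.57) = 1.698; fraction as HOCl = 1/(1 + 1.698) = 0.3706.
Free chlorine required for 2.26 ppm HOCl: 2.26 / 0.3706 = 6.098 ppm.
FC to add: 6.098 − 0.3 = 5.798 mg/L as Cl₂.
Cl₂ equivalent: 5.798 mg/L × 2,020,000 L = 11,710 g.
Product at 12.8% available Cl: 11,710 / 0.128 = 91,500 g.
Volume: 91,500 g ÷ 1.18 g/mL = 77,540 mL.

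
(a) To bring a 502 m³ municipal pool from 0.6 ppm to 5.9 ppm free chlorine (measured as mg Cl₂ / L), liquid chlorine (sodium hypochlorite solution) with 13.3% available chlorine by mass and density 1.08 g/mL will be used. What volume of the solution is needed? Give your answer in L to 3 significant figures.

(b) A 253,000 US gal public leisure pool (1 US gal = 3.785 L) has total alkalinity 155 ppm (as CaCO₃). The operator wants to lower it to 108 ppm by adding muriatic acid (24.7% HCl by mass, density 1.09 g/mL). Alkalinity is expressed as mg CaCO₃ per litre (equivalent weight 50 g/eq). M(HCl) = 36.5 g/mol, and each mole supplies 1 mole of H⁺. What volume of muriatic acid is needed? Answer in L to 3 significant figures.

(a) Volume: 502 m³ = 502,000 L.
(a) Chlorine deficit: 5.9 − 0.6 = 5.3 ppm = 5.3 mg/L as Cl₂.
(a) Cl₂ equivalent needed: 5.3 mg/L × 502,000 L = 2,661,000 mg = 2661 g.
(a) Product at 13.3% available chlorine: 2661 / 0.133 = 20,000 g.
(a) Volume at density 1.08 g/mL: 20,000 g ÷ 1.08 g/mL = 18,520 mL.

(b) Volume: 253,000 US gal × 3.785 L/gal = 957,605 L.
(b) Alkalinity to neutralize: (155 − 108) = 47 mg/L as CaCO₃ × 957,605 L = 45,010 g as CaCO₃.
(b) Equivalents of H⁺ required: 45,010 ÷ 50 g/eq = 900.1 eq = 900.1 mol HCl.
(b) Mass of HCl: 900.1 × 36.5 = 32,860 g.
(b) Mass of 24.7% solution: 32,860 / 0.247 = 133,000 g.
(b) Volume: 133,000 g ÷ 1.09 g/mL = 122,000 mL.

(a) 18.5 L; (b) 122 L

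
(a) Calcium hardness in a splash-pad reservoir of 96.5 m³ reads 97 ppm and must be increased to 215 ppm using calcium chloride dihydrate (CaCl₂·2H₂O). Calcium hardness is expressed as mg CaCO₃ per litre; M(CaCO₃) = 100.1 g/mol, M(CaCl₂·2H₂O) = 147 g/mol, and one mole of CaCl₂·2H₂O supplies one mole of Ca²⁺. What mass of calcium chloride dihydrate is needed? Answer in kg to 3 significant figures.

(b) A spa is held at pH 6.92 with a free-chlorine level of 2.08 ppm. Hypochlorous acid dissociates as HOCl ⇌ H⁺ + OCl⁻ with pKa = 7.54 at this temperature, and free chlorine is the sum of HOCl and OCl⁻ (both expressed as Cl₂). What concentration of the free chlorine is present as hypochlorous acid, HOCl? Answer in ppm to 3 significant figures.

(a) Volume: 96.5 m³ = 96,500 L.
(a) Hardness to add: (215 − 97) = 118 mg/L as CaCO₃ × 96,500 L = 11,390 g as CaCO₃.
(a) Moles of Ca²⁺ (1 mol Ca²⁺ ≡ 1 mol CaCO₃): 11,390 / 100.1 g/mol = 113.8 mol.
(a) Mass of CaCl₂·2H₂O: 113.8 × 147 = 16,720 g.

(b) [OCl⁻]/[HOCl] = 10^(pH − pKa) = 10^(6.92 − 7.54) = 10^-0.62 = 0.2399.
(b) Fraction as HOCl = 1 / (1 + 0.2399) = 0.8065.
(b) HOCl = 0.8065 × 2.08 ppm = 1.678 ppm.

(a) 16.7 kg; (b) 1.68 ppm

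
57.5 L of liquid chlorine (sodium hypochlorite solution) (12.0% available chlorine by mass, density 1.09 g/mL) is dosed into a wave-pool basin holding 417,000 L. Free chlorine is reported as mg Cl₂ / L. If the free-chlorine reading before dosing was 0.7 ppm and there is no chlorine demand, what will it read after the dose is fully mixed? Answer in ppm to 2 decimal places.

Mass of solution: 57.5 L × 1000 mL/L × 1.09 g/mL = 62,680 g.
Available chlorine delivered: 62,680 g × 0.12 = 7521 g as Cl₂.
Concentration rise: 7521 g / 417,000 L = 18.04 mg/L = 18.04 ppm.
Final FC: 0.7 + 18.04 = 18.74 ppm.

18.74 ppm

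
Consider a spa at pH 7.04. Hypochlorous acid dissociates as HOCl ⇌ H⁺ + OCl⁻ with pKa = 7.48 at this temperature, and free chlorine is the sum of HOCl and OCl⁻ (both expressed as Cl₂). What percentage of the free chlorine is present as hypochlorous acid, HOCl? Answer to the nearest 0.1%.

73.4%

[OCl⁻]/[HOCl] = 10^(pH − pKa) = 10^(7.04 − 7.48) = 10^-0.44 = 0.3631.
Fraction as HOCl = 1 / (1 + 0.3631) = 0.7336.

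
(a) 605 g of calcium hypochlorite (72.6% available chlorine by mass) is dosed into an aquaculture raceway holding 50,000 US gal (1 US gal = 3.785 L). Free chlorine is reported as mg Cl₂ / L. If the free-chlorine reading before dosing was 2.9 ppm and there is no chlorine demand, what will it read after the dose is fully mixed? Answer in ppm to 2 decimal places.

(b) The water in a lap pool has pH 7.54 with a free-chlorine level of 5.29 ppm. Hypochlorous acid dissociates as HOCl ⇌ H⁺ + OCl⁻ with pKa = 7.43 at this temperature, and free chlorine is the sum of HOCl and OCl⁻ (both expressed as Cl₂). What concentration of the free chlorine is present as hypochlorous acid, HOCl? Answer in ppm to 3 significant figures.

(a) Volume: 50,000 US gal × 3.785 L/gal = 189,250 L.
(a) Available chlorine delivered: 605 g × 0.726 = 439.2 g as Cl₂.
(a) Concentration rise: 439.2 g / 189,250 L = 2.321 mg/L = 2.32 ppm.
(a) Final FC: 2.9 + 2.32 = 5.22 ppm.

(b) [OCl⁻]/[HOCl] = 10^(pH − pKa) = 10^(7.54 − 7.43) = 10^0.11 = 1.288.
(b) Fraction as HOCl = 1 / (1 + 1.288) = 0.437.
(b) HOCl = 0.437 × 5.29 ppm = 2.312 ppm.

(a) 5.22 ppm; (b) 2.31 ppm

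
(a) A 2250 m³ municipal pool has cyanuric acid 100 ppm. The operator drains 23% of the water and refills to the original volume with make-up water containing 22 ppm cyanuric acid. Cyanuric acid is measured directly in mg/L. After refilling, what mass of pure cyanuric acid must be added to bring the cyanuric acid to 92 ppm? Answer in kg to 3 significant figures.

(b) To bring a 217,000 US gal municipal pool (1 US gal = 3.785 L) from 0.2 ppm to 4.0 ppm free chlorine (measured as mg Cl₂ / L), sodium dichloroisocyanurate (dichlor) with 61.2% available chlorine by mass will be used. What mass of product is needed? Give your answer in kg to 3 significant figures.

(a) Volume: 2250 m³ = 2,250,000 L.
(a) After draining 23% and refilling: 100 × 0.77 + 22 × 0.23 = 82.06 ppm.
(a) Deficit to target: 92 − 82.06 = 9.94 mg/L.
(a) Mass: 9.94 mg/L × 2,250,000 L = 22,360 g cyanuric acid.

(b) Volume: 217,000 US gal × 3.785 L/gal = 821,345 L.
(b) Chlorine deficit: 4.0 − 0.2 = 3.8 ppm = 3.8 mg/L as Cl₂.
(b) Cl₂ equivalent needed: 3.8 mg/L × 821,345 L = 3,121,000 mg = 3121 g.
(b) Product at 61.2% available chlorine: 3121 / 0.612 = 5100 g.

(a) 22.4 kg; (b) 5.10 kg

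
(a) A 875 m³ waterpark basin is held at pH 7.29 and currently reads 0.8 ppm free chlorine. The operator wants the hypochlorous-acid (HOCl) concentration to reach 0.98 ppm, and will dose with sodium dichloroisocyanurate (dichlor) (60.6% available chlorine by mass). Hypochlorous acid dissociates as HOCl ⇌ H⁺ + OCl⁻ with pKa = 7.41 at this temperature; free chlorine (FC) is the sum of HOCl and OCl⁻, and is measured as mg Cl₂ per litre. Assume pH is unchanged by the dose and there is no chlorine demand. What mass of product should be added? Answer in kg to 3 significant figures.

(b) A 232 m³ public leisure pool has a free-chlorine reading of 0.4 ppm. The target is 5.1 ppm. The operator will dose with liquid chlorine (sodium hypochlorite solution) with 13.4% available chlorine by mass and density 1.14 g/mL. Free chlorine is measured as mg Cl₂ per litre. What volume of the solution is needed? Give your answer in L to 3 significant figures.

(a) 1.33 kg; (b) 7.14 L

(a) Volume: 875 m³ = 875,000 L.
(a) [OCl⁻]/[HOCl] = 10^(pH − pKa) = 10^(7.29 − 7.41) = 0.7586; fraction as HOCl = 1/(1 + 0.7586) = 0.5686.
(a) Free chlorine required for 0.98 ppm HOCl: 0.98 / 0.5686 = 1.723 ppm.
(a) FC to add: 1.723 − 0.8 = 0.9234 mg/L as Cl₂.
(a) Cl₂ equivalent: 0.9234 mg/L × 875,000 L = 808 g.
(a) Product at 60.6% available Cl: 808 / 0.606 = 1333 g.

(b) Volume: 232 m³ = 232,000 L.
(b) Chlorine deficit: 5.1 − 0.4 = 4.7 ppm = 4.7 mg/L as Cl₂.
(b) Cl₂ equivalent needed: 4.7 mg/L × 232,000 L = 1,090,000 mg = 1090 g.
(b) Product at 13.4% available chlorine: 1090 / 0.134 = 8137 g.
(b) Volume at density 1.14 g/mL: 8137 g ÷ 1.14 g/mL = 7138 mL.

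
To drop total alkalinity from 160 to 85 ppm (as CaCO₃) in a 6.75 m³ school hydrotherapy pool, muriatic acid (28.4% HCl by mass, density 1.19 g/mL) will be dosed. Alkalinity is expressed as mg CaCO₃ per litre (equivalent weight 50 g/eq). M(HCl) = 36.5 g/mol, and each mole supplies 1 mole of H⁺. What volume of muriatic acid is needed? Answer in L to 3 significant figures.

Volume: 6.75 m³ = 6,750 L.
Alkalinity to neutralize: (160 − 85) = 75 mg/L as CaCO₃ × 6,750 L = 506.2 g as CaCO₃.
Equivalents of H⁺ required: 506.2 ÷ 50 g/eq = 10.12 eq = 10.12 mol HCl.
Mass of HCl: 10.12 × 36.5 = 369.6 g.
Mass of 28.4% solution: 369.6 / 0.284 = 1301 g.
Volume: 1301 g ÷ 1.19 g/mL = 1094 mL.

1.09 L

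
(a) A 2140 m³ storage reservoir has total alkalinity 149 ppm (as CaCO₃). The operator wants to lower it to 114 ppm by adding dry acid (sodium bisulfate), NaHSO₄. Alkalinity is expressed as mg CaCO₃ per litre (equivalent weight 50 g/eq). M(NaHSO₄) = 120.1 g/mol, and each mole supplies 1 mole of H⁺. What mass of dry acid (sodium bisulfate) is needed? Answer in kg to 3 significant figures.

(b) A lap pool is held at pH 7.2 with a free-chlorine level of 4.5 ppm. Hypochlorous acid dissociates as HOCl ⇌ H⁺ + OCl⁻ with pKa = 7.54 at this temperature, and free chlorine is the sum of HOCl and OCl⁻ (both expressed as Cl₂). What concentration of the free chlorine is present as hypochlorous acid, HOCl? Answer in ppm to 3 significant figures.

(a) Volume: 2140 m³ = 2,140,000 L.
(a) Alkalinity to neutralize: (149 − 114) = 35 mg/L as CaCO₃ × 2,140,000 L = 74,900 g as CaCO₃.
(a) Equivalents of H⁺ required: 74,900 ÷ 50 g/eq = 1498 eq = 1498 mol NaHSO₄.
(a) Mass of NaHSO₄: 1498 × 120.1 = 179,900 g.

(b) [OCl⁻]/[HOCl] = 10^(pH − pKa) = 10^(7.2 − 7.54) = 10^-0.34 = 0.4571.
(b) Fraction as HOCl = 1 / (1 + 0.4571) = 0.6863.
(b) HOCl = 0.6863 × 4.5 ppm = 3.088 ppm.

(a) 180 kg; (b) 3.09 ppm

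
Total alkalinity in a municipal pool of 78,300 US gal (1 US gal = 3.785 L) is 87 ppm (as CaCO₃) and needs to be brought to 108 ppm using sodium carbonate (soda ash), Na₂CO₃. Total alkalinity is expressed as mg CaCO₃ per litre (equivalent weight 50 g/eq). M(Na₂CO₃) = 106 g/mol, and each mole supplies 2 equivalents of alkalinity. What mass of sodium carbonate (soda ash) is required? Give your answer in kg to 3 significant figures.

6.60 kg

Volume: 78,300 US gal × 3.785 L/gal = 296,366 L.
Alkalinity to add: (108 − 87) = 21 mg/L as CaCO₃ × 296,366 L = 6224 g as CaCO₃.
Equivalents: 6224 g ÷ 50 g/eq = 124.5 eq.
Each mole of Na₂CO₃ supplies 2 eq, so 124.5 / 2 = 62.24 mol.
Mass: 62.24 mol × 106 g/mol = 6597 g.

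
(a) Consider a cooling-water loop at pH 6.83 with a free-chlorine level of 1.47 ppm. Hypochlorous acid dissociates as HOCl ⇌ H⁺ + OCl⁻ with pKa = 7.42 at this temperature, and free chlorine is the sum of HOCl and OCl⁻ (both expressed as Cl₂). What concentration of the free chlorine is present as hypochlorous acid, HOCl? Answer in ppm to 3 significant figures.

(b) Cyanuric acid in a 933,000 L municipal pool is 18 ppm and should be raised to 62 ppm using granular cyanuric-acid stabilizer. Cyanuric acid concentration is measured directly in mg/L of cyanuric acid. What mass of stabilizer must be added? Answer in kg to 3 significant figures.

(a) [OCl⁻]/[HOCl] = 10^(pH − pKa) = 10^(6.83 − 7.42) = 10^-0.59 = 0.257.
(a) Fraction as HOCl = 1 / (1 + 0.257) = 0.7955.
(a) HOCl = 0.7955 × 1.47 ppm = 1.169 ppm.

(b) CYA to add: (62 − 18) = 44 mg/L × 933,000 L = 41,050 g cyanuric acid.

(a) 1.17 ppm; (b) 41.1 kg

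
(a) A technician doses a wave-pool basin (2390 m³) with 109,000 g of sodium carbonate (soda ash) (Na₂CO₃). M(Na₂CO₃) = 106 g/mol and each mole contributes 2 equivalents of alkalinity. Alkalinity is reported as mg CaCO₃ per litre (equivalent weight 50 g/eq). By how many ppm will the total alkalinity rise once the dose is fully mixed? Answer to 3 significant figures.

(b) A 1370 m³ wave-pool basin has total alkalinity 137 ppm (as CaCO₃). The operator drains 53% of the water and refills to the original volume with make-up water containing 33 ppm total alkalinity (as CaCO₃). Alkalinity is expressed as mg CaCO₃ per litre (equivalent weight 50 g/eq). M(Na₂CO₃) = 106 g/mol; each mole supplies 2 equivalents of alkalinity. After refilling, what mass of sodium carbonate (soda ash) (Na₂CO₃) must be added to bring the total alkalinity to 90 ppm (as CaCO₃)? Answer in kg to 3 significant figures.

(a) 43.0 ppm; (b) 11.8 kg

(a) Volume: 2390 m³ = 2,390,000 L.
(a) Moles of Na₂CO₃: 109,000 g ÷ 106 g/mol = 1028 mol → 2057 eq of alkalinity.
(a) As CaCO₃: 2057 eq × 50 g/eq = 102,800 g.
(a) Rise: 102,800 g / 2,390,000 L × 1000 = 43.03 mg/L.

(b) Volume: 1370 m³ = 1,370,000 L.
(b) After draining 53% and refilling: 137 × 0.47 + 33 × 0.53 = 81.88 ppm.
(b) Deficit to target: 90 − 81.88 = 8.12 mg/L.
(b) As CaCO₃: 8.12 mg/L × 1,370,000 L = 11,120 g; ÷ 50 g/eq ÷ 2 = 111.2 mol Na₂CO₃.
(b) Mass: 111.2 × 106 = 11,790 g.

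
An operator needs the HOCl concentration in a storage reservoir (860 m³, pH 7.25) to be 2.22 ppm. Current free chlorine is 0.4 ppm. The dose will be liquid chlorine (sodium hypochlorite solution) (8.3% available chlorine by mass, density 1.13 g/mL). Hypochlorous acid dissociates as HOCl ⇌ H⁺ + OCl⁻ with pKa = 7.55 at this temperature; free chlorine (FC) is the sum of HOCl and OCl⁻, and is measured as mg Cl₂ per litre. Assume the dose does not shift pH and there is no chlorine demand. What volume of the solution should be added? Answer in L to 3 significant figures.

Volume: 860 m³ = 860,000 L.
[OCl⁻]/[HOCl] = 10^(pH − pKa) = 10^(7.25 − 7.55) = 0.5012; fraction as HOCl = 1/(1 + 0.5012) = 0.6661.
Free chlorine required for 2.22 ppm HOCl: 2.22 / 0.6661 = 3.333 ppm.
FC to add: 3.333 − 0.4 = 2.933 mg/L as Cl₂.
Cl₂ equivalent: 2.933 mg/L × 860,000 L = 2522 g.
Product at 8.3% available Cl: 2522 / 0.083 = 30,390 g.
Volume: 30,390 g ÷ 1.13 g/mL = 26,890 mL.

26.9 L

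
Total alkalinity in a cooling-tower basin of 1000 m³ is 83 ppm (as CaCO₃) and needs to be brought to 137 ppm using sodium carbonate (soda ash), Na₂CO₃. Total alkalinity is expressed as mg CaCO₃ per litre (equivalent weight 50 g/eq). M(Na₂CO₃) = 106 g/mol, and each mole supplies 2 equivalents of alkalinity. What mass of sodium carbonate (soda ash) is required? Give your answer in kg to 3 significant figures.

57.2 kg

Volume: 1000 m³ = 1,000,000 L.
Alkalinity to add: (137 − 83) = 54 mg/L as CaCO₃ × 1,000,000 L = 54,000 g as CaCO₃.
Equivalents: 54,000 g ÷ 50 g/eq = 1080 eq.
Each mole of Na₂CO₃ supplies 2 eq, so 1080 / 2 = 540 mol.
Mass: 540 mol × 106 g/mol = 57,240 g.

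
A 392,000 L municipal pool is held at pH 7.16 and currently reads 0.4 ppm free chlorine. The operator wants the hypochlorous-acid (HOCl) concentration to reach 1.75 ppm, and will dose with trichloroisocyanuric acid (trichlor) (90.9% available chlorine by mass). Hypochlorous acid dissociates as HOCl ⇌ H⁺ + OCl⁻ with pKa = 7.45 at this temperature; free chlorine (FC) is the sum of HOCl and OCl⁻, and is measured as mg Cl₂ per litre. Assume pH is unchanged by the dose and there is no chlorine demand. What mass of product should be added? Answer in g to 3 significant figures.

[OCl⁻]/[HOCl] = 10^(pH − pKa) = 10^(7.16 − 7.45) = 0.5129; fraction as HOCl = 1/(1 + 0.5129) = 0.661.
Free chlorine required for 1.75 ppm HOCl: 1.75 / 0.661 = 2.648 ppm.
FC to add: 2.648 − 0.4 = 2.248 mg/L as Cl₂.
Cl₂ equivalent: 2.248 mg/L × 392,000 L = 881 g.
Product at 90.9% available Cl: 881 / 0.909 = 969.2 g.

969 g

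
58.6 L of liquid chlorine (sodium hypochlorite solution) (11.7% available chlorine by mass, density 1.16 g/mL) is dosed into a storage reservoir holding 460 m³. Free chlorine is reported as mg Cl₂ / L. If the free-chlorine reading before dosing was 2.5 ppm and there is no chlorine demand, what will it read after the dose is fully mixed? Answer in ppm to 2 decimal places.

19.79 ppm

Volume: 460 m³ = 460,000 L.
Mass of solution: 58.6 L × 1000 mL/L × 1.16 g/mL = 67,980 g.
Available chlorine delivered: 67,980 g × 0.117 = 7953 g as Cl₂.
Concentration rise: 7953 g / 460,000 L = 17.29 mg/L = 17.29 ppm.
Final FC: 2.5 + 17.29 = 19.79 ppm.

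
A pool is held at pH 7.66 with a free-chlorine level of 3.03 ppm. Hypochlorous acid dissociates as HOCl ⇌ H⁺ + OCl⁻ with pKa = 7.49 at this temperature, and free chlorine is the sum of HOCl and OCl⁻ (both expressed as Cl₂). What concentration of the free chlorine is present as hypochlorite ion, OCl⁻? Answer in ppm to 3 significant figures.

1.81 ppm

[OCl⁻]/[HOCl] = 10^(pH − pKa) = 10^(7.66 − 7.49) = 10^0.17 = 1.479.
Fraction as HOCl = 1 / (1 + 1.479) = 0.4034.
OCl⁻ = (1 − 0.4034) × 3.03 ppm = 1.808 ppm.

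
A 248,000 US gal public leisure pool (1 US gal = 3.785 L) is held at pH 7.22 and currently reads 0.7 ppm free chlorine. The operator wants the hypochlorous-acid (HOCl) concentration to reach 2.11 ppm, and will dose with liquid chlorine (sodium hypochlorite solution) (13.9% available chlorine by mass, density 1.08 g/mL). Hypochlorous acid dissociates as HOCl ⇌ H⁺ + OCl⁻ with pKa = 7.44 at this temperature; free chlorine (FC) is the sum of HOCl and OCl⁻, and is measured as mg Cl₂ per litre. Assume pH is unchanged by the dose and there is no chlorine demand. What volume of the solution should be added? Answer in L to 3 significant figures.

Volume: 248,000 US gal × 3.785 L/gal = 938,680 L.
[OCl⁻]/[HOCl] = 10^(pH − pKa) = 10^(7.22 − 7.44) = 0.6026; fraction as HOCl = 1/(1 + 0.6026) = 0.624.
Free chlorine required for 2.11 ppm HOCl: 2.11 / 0.624 = 3.381 ppm.
FC to add: 3.381 − 0.7 = 2.681 mg/L as Cl₂.
Cl₂ equivalent: 2.681 mg/L × 938,680 L = 2517 g.
Product at 13.9% available Cl: 2517 / 0.139 = 18,110 g.
Volume: 18,110 g ÷ 1.08 g/mL = 16,770 mL.

16.8 L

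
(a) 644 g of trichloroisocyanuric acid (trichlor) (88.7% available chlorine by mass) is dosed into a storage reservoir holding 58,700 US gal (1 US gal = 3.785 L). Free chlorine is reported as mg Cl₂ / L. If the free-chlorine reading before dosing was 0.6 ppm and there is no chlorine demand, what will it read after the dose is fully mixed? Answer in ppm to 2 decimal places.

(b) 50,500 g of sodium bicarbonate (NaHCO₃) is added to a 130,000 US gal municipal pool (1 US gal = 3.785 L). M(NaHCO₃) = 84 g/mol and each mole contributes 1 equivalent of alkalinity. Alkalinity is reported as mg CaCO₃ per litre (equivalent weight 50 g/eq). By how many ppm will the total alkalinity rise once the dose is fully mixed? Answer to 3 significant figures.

(a) 3.17 ppm; (b) 61.1 ppm

(a) Volume: 58,700 US gal × 3.785 L/gal = 222,180 L.
(a) Available chlorine delivered: 644 g × 0.887 = 571.2 g as Cl₂.
(a) Concentration rise: 571.2 g / 222,180 L = 2.571 mg/L = 2.57 ppm.
(a) Final FC: 0.6 + 2.57 = 3.17 ppm.

(b) Volume: 130,000 US gal × 3.785 L/gal = 492,050 L.
(b) Moles of NaHCO₃: 50,500 g ÷ 84 g/mol = 601.2 mol → 601.2 eq of alkalinity.
(b) As CaCO₃: 601.2 eq × 50 g/eq = 30,060 g.
(b) Rise: 30,060 g / 492,050 L × 1000 = 61.09 mg/L.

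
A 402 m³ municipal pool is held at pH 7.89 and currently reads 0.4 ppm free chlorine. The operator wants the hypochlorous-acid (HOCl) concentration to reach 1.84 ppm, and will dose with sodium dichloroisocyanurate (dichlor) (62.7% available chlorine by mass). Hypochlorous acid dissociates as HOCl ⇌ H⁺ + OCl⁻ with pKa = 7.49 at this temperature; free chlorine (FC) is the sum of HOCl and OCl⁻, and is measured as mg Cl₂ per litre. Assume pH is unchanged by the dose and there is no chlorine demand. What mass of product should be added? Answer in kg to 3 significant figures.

3.89 kg

Volume: 402 m³ = 402,000 L.
[OCl⁻]/[HOCl] = 10^(pH − pKa) = 10^(7.89 − 7.49) = 2.512; fraction as HOCl = 1/(1 + 2.512) = 0.2847.
Free chlorine required for 1.84 ppm HOCl: 1.84 / 0.2847 = 6.462 ppm.
FC to add: 6.462 − 0.4 = 6.062 mg/L as Cl₂.
Cl₂ equivalent: 6.062 mg/L × 402,000 L = 2437 g.
Product at 62.7% available Cl: 2437 / 0.627 = 3887 g.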